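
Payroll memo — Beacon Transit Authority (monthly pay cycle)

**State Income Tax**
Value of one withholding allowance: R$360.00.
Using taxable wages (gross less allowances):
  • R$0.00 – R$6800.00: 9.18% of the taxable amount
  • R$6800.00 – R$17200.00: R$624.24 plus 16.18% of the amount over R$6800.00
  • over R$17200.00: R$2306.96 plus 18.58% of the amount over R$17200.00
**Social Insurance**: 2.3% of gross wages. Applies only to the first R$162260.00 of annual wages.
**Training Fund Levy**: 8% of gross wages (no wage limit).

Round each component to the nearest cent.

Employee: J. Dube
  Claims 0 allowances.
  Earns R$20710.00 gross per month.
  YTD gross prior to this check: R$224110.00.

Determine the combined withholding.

State Income Tax: taxable = R$20710.00
  R$2306.96 + 18.58% × (R$20710.00 − R$17200.00) = R$2306.96 + 18.58% × R$3510.00 = R$2959.12
Social Insurance: YTD R$224110.00 ≥ cap R$162260.00 → R$0.00
Training Fund Levy: 8% × R$20710.00 = R$1656.80
Total: R$2959.12 + R$0.00 + R$1656.80 = R$4615.92

R$4615.92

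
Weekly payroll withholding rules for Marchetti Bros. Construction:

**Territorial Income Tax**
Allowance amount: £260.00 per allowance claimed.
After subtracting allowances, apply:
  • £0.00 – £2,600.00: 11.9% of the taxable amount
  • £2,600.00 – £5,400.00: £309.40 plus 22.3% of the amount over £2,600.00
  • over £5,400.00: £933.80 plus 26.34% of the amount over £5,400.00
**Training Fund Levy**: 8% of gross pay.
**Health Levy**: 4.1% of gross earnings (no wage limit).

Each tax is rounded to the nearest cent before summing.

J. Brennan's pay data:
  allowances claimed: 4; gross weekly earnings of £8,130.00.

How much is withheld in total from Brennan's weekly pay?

£2,362.68

Territorial Income Tax: taxable = £8,130.00 − 4×£260.00 = £7,090.00
  £933.80 + 26.34% × (£7,090.00 − £5,400.00) = £933.80 + 26.34% × £1,690.00 = £1,378.95
Training Fund Levy: 8% × £8,130.00 = £650.40
Health Levy: 4.1% × £8,130.00 = £333.33
Total: £1,378.95 + £650.40 + £333.33 = £2,362.68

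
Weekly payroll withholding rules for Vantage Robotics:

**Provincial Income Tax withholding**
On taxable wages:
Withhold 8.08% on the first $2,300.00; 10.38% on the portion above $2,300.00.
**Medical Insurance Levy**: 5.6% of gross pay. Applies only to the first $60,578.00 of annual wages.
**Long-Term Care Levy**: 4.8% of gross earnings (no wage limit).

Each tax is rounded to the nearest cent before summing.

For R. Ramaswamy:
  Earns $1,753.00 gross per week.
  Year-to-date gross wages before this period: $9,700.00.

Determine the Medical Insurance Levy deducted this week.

$98.17

Medical Insurance Levy: 5.6% × $1,753.00 = $98.17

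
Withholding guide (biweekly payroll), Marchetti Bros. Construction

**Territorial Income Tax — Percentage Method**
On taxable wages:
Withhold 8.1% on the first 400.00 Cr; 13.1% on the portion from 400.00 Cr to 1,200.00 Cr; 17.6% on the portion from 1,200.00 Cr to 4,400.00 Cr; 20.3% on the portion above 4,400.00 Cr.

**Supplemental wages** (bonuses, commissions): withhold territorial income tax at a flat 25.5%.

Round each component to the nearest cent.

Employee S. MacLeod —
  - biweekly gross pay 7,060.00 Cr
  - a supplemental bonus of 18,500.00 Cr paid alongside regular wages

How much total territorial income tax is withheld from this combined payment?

5,957.88 Cr

Territorial Income Tax: taxable = 7,060.00 Cr
  700.40 Cr + 20.3% × (7,060.00 Cr − 4,400.00 Cr) = 700.40 Cr + 20.3% × 2,660.00 Cr = 1,240.38 Cr
Supplemental (25.5% flat on bonus): 25.5% × 18,500.00 Cr = 4,717.50 Cr
Total territorial income tax: 1,240.38 Cr + 4,717.50 Cr = 5,957.88 Cr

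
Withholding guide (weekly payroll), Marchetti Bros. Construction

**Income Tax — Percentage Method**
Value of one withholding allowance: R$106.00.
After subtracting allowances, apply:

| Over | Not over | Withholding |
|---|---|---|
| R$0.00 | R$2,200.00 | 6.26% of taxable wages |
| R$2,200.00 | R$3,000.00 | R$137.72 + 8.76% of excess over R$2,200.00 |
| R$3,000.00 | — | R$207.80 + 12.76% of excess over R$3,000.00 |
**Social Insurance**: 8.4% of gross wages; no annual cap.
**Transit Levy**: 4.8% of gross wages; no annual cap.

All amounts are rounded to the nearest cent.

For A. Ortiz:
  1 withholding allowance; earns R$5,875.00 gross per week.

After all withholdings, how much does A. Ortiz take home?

Income Tax: taxable = R$5,875.00 − 1×R$106.00 = R$5,769.00
  R$207.80 + 12.76% × (R$5,769.00 − R$3,000.00) = R$207.80 + 12.76% × R$2,769.00 = R$561.12
Social Insurance: 8.4% × R$5,875.00 = R$493.50
Transit Levy: 4.8% × R$5,875.00 = R$282.00
Total withheld: R$561.12 + R$493.50 + R$282.00 = R$1,336.62
Net pay: R$5,875.00 − R$1,336.62 = R$4,538.38

R$4,538.38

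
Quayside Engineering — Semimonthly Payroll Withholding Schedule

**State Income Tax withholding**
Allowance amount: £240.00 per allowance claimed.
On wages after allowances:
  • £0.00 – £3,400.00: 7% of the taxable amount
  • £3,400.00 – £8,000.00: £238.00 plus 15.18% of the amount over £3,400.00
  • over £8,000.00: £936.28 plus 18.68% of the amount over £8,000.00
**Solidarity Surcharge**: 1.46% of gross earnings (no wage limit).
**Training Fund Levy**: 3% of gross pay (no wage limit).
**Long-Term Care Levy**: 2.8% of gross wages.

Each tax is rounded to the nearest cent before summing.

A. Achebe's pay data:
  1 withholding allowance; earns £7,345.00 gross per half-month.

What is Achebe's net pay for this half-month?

State Income Tax: taxable = £7,345.00 − 1×£240.00 = £7,105.00
  £238.00 + 15.18% × (£7,105.00 − £3,400.00) = £238.00 + 15.18% × £3,705.00 = £800.42
Solidarity Surcharge: 1.46% × £7,345.00 = £107.24
Training Fund Levy: 3% × £7,345.00 = £220.35
Long-Term Care Levy: 2.8% × £7,345.00 = £205.66
Total withheld: £800.42 + £107.24 + £220.35 + £205.66 = £1,333.67
Net pay: £7,345.00 − £1,333.67 = £6,011.33

£6,011.33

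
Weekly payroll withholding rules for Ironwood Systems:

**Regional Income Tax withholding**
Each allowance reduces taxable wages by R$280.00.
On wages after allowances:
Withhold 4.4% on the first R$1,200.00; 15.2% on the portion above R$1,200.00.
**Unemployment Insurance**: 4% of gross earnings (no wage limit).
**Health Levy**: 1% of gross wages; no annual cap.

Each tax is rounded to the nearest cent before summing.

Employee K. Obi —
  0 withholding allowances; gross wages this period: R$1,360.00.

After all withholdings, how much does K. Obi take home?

R$1,214.88

Regional Income Tax: taxable = R$1,360.00
  R$52.80 + 15.2% × (R$1,360.00 − R$1,200.00) = R$52.80 + 15.2% × R$160.00 = R$77.12
Unemployment Insurance: 4% × R$1,360.00 = R$54.40
Health Levy: 1% × R$1,360.00 = R$13.60
Total withheld: R$77.12 + R$54.40 + R$13.60 = R$145.12
Net pay: R$1,360.00 − R$145.12 = R$1,214.88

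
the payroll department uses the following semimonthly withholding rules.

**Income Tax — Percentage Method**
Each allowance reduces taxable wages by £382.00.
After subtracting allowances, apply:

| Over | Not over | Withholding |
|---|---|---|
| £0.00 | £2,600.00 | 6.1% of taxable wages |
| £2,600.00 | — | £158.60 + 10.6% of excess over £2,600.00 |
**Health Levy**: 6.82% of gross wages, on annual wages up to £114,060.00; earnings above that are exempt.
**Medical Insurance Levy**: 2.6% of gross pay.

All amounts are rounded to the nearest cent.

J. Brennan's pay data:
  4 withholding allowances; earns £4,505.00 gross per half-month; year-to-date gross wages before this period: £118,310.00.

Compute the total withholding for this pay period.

£315.69

Income Tax: taxable = £4,505.00 − 4×£382.00 = £2,977.00
  £158.60 + 10.6% × (£2,977.00 − £2,600.00) = £158.60 + 10.6% × £377.00 = £198.56
Health Levy: YTD £118,310.00 ≥ cap £114,060.00 → £0.00
Medical Insurance Levy: 2.6% × £4,505.00 = £117.13
Total: £198.56 + £0.00 + £117.13 = £315.69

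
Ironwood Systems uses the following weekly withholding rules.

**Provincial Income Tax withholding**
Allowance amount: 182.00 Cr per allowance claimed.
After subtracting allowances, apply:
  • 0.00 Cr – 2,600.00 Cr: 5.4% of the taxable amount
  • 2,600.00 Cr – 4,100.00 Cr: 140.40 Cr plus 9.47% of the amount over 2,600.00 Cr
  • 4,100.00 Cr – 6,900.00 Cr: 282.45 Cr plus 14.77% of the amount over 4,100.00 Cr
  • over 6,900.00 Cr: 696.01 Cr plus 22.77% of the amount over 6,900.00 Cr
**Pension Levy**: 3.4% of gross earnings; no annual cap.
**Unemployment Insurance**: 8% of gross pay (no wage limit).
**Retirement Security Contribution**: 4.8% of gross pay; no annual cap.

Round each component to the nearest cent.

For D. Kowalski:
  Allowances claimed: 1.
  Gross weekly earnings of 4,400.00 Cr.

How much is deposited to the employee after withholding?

3,387.32 Cr

Provincial Income Tax: taxable = 4,400.00 Cr − 1×182.00 Cr = 4,218.00 Cr
  282.45 Cr + 14.77% × (4,218.00 Cr − 4,100.00 Cr) = 282.45 Cr + 14.77% × 118.00 Cr = 299.88 Cr
Pension Levy: 3.4% × 4,400.00 Cr = 149.60 Cr
Unemployment Insurance: 8% × 4,400.00 Cr = 352.00 Cr
Retirement Security Contribution: 4.8% × 4,400.00 Cr = 211.20 Cr
Total withheld: 299.88 Cr + 149.60 Cr + 352.00 Cr + 211.20 Cr = 1,012.68 Cr
Net pay: 4,400.00 Cr − 1,012.68 Cr = 3,387.32 Cr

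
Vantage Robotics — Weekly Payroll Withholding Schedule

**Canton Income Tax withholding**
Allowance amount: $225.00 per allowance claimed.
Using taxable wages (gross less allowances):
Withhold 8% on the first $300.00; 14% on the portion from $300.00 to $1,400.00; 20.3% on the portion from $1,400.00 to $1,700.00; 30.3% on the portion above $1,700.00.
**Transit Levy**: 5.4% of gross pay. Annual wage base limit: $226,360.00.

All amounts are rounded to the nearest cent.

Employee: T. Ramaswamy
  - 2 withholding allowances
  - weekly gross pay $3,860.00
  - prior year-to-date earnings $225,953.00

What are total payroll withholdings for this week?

$779.01

Canton Income Tax: taxable = $3,860.00 − 2×$225.00 = $3,410.00
  $238.90 + 30.3% × ($3,410.00 − $1,700.00) = $238.90 + 30.3% × $1,710.00 = $757.03
Transit Levy: cap $226,360.00 − YTD $225,953.00 = $407.00 subject; 5.4% × $407.00 = $21.98
Total: $757.03 + $21.98 = $779.01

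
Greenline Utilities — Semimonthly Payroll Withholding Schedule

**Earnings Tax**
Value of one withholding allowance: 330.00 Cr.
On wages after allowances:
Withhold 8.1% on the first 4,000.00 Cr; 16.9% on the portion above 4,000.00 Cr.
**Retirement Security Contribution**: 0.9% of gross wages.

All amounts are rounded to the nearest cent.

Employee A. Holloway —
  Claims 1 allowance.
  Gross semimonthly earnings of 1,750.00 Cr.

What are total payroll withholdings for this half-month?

130.77 Cr

Earnings Tax: taxable = 1,750.00 Cr − 1×330.00 Cr = 1,420.00 Cr
  8.1% × 1,420.00 Cr = 115.02 Cr
Retirement Security Contribution: 0.9% × 1,750.00 Cr = 15.75 Cr
Total: 115.02 Cr + 15.75 Cr = 130.77 Cr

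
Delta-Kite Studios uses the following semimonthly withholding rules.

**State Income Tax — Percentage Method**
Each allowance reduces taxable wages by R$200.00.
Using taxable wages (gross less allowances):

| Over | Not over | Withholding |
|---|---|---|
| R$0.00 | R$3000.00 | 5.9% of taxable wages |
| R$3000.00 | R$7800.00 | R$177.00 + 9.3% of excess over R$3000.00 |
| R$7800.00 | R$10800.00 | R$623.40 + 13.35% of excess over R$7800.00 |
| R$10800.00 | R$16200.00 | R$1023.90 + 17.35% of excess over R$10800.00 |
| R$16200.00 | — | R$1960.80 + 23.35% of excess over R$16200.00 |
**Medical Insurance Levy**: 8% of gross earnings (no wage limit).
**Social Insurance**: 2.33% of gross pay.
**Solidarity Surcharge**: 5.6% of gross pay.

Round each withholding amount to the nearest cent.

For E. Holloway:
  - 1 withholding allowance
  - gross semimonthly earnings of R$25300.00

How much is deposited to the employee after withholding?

State Income Tax: taxable = R$25300.00 − 1×R$200.00 = R$25100.00
  R$1960.80 + 23.35% × (R$25100.00 − R$16200.00) = R$1960.80 + 23.35% × R$8900.00 = R$4038.95
Medical Insurance Levy: 8% × R$25300.00 = R$2024.00
Social Insurance: 2.33% × R$25300.00 = R$589.49
Solidarity Surcharge: 5.6% × R$25300.00 = R$1416.80
Total withheld: R$4038.95 + R$2024.00 + R$589.49 + R$1416.80 = R$8069.24
Net pay: R$25300.00 − R$8069.24 = R$17230.76

R$17230.76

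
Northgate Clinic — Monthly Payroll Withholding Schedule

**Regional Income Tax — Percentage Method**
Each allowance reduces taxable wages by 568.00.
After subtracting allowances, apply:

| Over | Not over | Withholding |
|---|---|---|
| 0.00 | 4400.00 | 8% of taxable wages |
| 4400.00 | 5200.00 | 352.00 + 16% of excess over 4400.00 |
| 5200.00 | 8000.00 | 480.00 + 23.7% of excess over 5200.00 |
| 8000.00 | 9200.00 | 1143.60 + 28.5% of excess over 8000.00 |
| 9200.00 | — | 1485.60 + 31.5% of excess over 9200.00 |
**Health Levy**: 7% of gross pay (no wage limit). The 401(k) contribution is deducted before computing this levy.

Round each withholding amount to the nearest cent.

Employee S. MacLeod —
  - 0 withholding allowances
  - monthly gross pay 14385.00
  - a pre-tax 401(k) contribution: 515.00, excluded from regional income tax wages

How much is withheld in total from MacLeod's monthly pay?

Regional Income Tax: taxable = 14385.00 − 515.00 = 13870.00
  1485.60 + 31.5% × (13870.00 − 9200.00) = 1485.60 + 31.5% × 4670.00 = 2956.65
Health Levy: 7% × 13870.00 = 970.90
Total: 2956.65 + 970.90 = 3927.55

3927.55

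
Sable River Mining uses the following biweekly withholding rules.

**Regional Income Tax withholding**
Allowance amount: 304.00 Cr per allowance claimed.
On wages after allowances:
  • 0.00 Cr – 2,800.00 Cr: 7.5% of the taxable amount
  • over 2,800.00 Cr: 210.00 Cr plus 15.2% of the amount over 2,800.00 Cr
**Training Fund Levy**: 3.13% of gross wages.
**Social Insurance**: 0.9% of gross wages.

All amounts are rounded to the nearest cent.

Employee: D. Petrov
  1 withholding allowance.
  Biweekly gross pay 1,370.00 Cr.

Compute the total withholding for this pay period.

135.16 Cr

Regional Income Tax: taxable = 1,370.00 Cr − 1×304.00 Cr = 1,066.00 Cr
  7.5% × 1,066.00 Cr = 79.95 Cr
Training Fund Levy: 3.13% × 1,370.00 Cr = 42.88 Cr
Social Insurance: 0.9% × 1,370.00 Cr = 12.33 Cr
Total: 79.95 Cr + 42.88 Cr + 12.33 Cr = 135.16 Cr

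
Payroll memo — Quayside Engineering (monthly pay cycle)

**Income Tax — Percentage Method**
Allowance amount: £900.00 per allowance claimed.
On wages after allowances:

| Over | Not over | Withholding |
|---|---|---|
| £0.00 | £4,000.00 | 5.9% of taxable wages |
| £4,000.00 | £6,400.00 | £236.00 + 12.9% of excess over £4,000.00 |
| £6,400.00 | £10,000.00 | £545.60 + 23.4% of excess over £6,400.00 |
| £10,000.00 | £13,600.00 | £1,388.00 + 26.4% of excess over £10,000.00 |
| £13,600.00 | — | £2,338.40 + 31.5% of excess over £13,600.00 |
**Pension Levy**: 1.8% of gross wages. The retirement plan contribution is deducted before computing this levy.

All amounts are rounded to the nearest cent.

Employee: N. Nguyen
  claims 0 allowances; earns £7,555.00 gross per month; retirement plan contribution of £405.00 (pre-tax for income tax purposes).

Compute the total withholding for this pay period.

Income Tax: taxable = £7,555.00 − £405.00 = £7,150.00
  £545.60 + 23.4% × (£7,150.00 − £6,400.00) = £545.60 + 23.4% × £750.00 = £721.10
Pension Levy: 1.8% × £7,150.00 = £128.70
Total: £721.10 + £128.70 = £849.80

£849.80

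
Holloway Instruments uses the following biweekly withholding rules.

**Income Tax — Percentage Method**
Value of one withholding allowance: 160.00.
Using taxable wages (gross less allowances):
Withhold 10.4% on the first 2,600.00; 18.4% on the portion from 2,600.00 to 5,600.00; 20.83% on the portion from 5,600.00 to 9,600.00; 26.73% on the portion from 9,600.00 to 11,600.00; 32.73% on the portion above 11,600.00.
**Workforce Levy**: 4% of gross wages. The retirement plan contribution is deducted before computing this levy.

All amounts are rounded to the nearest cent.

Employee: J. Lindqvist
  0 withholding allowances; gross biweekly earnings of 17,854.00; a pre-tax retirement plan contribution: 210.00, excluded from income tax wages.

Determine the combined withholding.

4,874.16

Income Tax: taxable = 17,854.00 − 210.00 = 17,644.00
  2,190.20 + 32.73% × (17,644.00 − 11,600.00) = 2,190.20 + 32.73% × 6,044.00 = 4,168.40
Workforce Levy: 4% × 17,644.00 = 705.76
Total: 4,168.40 + 705.76 = 4,874.16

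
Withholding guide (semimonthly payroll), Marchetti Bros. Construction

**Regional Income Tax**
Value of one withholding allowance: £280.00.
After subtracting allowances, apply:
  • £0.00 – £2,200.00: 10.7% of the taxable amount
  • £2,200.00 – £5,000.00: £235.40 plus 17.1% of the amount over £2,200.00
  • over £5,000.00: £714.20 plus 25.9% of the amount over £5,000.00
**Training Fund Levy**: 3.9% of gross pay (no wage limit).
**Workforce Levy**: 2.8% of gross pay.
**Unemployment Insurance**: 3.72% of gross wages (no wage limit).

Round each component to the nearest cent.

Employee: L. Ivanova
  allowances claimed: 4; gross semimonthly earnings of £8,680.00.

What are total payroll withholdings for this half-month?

£2,281.70

Regional Income Tax: taxable = £8,680.00 − 4×£280.00 = £7,560.00
  £714.20 + 25.9% × (£7,560.00 − £5,000.00) = £714.20 + 25.9% × £2,560.00 = £1,377.24
Training Fund Levy: 3.9% × £8,680.00 = £338.52
Workforce Levy: 2.8% × £8,680.00 = £243.04
Unemployment Insurance: 3.72% × £8,680.00 = £322.90
Total: £1,377.24 + £338.52 + £243.04 + £322.90 = £2,281.70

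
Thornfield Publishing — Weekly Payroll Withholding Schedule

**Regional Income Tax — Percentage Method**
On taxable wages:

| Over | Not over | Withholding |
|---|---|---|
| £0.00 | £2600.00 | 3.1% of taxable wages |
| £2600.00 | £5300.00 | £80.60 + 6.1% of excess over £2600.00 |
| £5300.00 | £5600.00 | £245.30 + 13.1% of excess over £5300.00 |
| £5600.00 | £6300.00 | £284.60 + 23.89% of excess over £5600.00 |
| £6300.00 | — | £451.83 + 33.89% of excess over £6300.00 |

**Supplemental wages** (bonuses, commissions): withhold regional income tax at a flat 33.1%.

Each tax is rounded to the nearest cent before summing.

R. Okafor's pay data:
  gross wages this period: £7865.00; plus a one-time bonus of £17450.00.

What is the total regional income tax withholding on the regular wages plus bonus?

£6758.16

Regional Income Tax: taxable = £7865.00
  £451.83 + 33.89% × (£7865.00 − £6300.00) = £451.83 + 33.89% × £1565.00 = £982.21
Supplemental (33.1% flat on bonus): 33.1% × £17450.00 = £5775.95
Total regional income tax: £982.21 + £5775.95 = £6758.16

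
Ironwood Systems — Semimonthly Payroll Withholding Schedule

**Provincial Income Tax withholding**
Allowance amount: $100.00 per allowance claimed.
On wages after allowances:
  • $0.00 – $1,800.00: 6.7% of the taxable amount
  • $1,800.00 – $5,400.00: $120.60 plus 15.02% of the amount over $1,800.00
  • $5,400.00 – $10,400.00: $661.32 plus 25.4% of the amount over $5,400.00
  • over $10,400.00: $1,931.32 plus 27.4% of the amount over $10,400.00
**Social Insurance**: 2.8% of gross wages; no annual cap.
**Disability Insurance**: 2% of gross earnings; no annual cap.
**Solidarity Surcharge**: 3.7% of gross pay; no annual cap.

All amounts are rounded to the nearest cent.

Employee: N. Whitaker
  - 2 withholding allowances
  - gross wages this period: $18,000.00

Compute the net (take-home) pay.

$12,511.08

Provincial Income Tax: taxable = $18,000.00 − 2×$100.00 = $17,800.00
  $1,931.32 + 27.4% × ($17,800.00 − $10,400.00) = $1,931.32 + 27.4% × $7,400.00 = $3,958.92
Social Insurance: 2.8% × $18,000.00 = $504.00
Disability Insurance: 2% × $18,000.00 = $360.00
Solidarity Surcharge: 3.7% × $18,000.00 = $666.00
Total withheld: $3,958.92 + $504.00 + $360.00 + $666.00 = $5,488.92
Net pay: $18,000.00 − $5,488.92 = $12,511.08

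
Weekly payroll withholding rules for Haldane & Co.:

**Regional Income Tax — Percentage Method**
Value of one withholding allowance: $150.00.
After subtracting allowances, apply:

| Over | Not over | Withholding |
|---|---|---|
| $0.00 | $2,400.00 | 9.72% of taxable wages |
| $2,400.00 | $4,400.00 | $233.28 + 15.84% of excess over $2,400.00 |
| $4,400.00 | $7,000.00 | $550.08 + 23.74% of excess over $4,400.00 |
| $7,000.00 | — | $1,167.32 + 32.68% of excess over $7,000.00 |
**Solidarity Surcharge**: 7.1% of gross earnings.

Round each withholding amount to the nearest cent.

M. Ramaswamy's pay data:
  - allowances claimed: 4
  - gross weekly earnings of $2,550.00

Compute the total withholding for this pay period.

$370.59

Regional Income Tax: taxable = $2,550.00 − 4×$150.00 = $1,950.00
  9.72% × $1,950.00 = $189.54
Solidarity Surcharge: 7.1% × $2,550.00 = $181.05
Total: $189.54 + $181.05 = $370.59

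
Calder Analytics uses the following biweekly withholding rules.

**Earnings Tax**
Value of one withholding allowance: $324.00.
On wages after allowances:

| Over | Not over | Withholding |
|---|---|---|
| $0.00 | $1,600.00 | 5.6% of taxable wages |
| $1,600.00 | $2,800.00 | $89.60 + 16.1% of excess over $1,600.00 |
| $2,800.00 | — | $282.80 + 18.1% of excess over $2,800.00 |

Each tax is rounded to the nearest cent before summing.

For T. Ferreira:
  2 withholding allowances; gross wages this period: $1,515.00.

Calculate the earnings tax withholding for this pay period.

Earnings Tax: taxable = $1,515.00 − 2×$324.00 = $867.00
  5.6% × $867.00 = $48.55

$48.55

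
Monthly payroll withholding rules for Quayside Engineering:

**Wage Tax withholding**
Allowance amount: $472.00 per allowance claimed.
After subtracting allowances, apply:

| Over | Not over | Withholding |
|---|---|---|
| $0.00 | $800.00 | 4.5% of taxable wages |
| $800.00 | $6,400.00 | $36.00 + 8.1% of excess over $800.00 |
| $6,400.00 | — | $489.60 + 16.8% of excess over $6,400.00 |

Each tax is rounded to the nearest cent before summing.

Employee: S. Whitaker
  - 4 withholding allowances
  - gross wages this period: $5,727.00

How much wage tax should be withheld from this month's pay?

Wage Tax: taxable = $5,727.00 − 4×$472.00 = $3,839.00
  $36.00 + 8.1% × ($3,839.00 − $800.00) = $36.00 + 8.1% × $3,039.00 = $282.16

$282.16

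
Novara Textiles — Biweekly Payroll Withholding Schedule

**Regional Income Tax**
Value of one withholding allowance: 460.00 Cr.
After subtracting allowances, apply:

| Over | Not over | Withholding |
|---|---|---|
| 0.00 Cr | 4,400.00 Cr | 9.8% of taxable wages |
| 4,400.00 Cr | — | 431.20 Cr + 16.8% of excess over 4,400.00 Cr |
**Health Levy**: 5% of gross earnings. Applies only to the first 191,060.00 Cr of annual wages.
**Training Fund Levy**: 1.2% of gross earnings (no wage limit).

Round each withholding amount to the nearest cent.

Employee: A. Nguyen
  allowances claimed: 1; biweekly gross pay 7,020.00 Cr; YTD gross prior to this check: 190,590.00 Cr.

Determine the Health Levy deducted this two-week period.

23.50 Cr

Health Levy: cap 191,060.00 Cr − YTD 190,590.00 Cr = 470.00 Cr subject; 5% × 470.00 Cr = 23.50 Cr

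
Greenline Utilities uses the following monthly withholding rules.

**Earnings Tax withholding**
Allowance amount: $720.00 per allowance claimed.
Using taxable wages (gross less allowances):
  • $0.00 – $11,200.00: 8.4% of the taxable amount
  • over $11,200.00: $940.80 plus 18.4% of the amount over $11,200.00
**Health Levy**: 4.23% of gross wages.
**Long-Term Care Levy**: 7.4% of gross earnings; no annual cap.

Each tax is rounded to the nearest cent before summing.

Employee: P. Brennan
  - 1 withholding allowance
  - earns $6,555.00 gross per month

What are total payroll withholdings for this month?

Earnings Tax: taxable = $6,555.00 − 1×$720.00 = $5,835.00
  8.4% × $5,835.00 = $490.14
Health Levy: 4.23% × $6,555.00 = $277.28
Long-Term Care Levy: 7.4% × $6,555.00 = $485.07
Total: $490.14 + $277.28 + $485.07 = $1,252.49

$1,252.49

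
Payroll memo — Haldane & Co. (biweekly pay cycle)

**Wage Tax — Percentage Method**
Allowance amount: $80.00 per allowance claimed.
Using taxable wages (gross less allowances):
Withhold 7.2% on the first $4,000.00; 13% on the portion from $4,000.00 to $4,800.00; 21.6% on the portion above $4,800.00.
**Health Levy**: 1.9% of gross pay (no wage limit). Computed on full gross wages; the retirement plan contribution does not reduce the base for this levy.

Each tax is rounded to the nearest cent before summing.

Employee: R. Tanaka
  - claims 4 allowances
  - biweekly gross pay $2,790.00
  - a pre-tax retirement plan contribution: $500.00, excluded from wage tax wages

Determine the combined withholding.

$194.85

Wage Tax: taxable = $2,790.00 − $500.00 − 4×$80.00 = $1,970.00
  7.2% × $1,970.00 = $141.84
Health Levy: 1.9% × $2,790.00 = $53.01
Total: $141.84 + $53.01 = $194.85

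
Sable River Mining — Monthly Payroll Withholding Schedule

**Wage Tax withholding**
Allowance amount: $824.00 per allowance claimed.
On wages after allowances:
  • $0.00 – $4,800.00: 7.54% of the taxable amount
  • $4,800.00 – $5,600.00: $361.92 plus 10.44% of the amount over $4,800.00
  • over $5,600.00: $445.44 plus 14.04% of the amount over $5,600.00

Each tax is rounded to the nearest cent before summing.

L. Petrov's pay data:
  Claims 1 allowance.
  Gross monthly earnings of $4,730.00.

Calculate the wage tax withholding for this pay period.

$294.51

Wage Tax: taxable = $4,730.00 − 1×$824.00 = $3,906.00
  7.54% × $3,906.00 = $294.51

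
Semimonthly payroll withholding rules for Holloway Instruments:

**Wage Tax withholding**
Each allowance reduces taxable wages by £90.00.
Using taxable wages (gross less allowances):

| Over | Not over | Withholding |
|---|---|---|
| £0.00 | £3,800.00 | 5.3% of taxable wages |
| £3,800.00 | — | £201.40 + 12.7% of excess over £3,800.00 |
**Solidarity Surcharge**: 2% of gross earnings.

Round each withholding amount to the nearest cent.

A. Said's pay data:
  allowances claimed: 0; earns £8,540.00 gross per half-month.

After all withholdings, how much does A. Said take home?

Wage Tax: taxable = £8,540.00
  £201.40 + 12.7% × (£8,540.00 − £3,800.00) = £201.40 + 12.7% × £4,740.00 = £803.38
Solidarity Surcharge: 2% × £8,540.00 = £170.80
Total withheld: £803.38 + £170.80 = £974.18
Net pay: £8,540.00 − £974.18 = £7,565.82

£7,565.82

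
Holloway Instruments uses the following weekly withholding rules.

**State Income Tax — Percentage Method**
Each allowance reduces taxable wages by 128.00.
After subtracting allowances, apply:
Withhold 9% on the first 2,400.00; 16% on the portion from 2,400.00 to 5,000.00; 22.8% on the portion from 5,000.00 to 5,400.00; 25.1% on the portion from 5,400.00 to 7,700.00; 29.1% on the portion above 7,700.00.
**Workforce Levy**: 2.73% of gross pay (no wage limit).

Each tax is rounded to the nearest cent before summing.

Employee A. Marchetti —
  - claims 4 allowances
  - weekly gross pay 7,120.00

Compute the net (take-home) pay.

5,899.21

State Income Tax: taxable = 7,120.00 − 4×128.00 = 6,608.00
  723.20 + 25.1% × (6,608.00 − 5,400.00) = 723.20 + 25.1% × 1,208.00 = 1,026.41
Workforce Levy: 2.73% × 7,120.00 = 194.38
Total withheld: 1,026.41 + 194.38 = 1,220.79
Net pay: 7,120.00 − 1,220.79 = 5,899.21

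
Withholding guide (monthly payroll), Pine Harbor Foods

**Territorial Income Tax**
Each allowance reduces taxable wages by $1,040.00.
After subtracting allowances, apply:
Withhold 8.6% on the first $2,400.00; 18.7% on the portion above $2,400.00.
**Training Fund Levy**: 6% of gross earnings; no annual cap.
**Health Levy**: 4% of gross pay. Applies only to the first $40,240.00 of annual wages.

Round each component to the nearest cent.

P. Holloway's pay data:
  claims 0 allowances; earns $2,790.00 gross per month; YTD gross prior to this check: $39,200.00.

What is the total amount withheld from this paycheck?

Territorial Income Tax: taxable = $2,790.00
  $206.40 + 18.7% × ($2,790.00 − $2,400.00) = $206.40 + 18.7% × $390.00 = $279.33
Training Fund Levy: 6% × $2,790.00 = $167.40
Health Levy: cap $40,240.00 − YTD $39,200.00 = $1,040.00 subject; 4% × $1,040.00 = $41.60
Total: $279.33 + $167.40 + $41.60 = $488.33

$488.33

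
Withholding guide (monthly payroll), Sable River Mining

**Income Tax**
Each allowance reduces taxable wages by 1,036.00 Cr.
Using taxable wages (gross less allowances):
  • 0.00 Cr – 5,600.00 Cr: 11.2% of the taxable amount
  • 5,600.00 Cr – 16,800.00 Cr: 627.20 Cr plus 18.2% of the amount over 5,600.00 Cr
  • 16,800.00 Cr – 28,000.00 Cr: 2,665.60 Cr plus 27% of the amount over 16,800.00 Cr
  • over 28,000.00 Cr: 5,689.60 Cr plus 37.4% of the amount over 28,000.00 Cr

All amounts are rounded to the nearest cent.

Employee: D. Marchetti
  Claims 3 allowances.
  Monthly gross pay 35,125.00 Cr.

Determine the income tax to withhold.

Income Tax: taxable = 35,125.00 Cr − 3×1,036.00 Cr = 32,017.00 Cr
  5,689.60 Cr + 37.4% × (32,017.00 Cr − 28,000.00 Cr) = 5,689.60 Cr + 37.4% × 4,017.00 Cr = 7,191.96 Cr

7,191.96 Cr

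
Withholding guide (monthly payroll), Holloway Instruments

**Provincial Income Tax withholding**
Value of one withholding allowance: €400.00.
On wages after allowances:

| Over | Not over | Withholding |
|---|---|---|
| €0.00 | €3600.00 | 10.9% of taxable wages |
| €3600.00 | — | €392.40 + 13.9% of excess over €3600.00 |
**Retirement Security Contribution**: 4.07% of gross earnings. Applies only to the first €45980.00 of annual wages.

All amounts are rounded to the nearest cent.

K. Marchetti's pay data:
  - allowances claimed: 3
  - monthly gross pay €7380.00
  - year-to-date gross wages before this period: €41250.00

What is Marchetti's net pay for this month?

€6436.47

Provincial Income Tax: taxable = €7380.00 − 3×€400.00 = €6180.00
  €392.40 + 13.9% × (€6180.00 − €3600.00) = €392.40 + 13.9% × €2580.00 = €751.02
Retirement Security Contribution: cap €45980.00 − YTD €41250.00 = €4730.00 subject; 4.07% × €4730.00 = €192.51
Total withheld: €751.02 + €192.51 = €943.53
Net pay: €7380.00 − €943.53 = €6436.47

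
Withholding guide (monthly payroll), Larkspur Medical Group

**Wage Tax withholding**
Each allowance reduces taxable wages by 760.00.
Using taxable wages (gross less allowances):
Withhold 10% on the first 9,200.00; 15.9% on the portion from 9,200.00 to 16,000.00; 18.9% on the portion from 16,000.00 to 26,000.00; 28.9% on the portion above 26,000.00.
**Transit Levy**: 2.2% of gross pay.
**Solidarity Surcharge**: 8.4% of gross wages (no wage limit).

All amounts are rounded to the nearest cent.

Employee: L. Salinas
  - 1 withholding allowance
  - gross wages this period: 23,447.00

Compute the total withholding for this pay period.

5,750.42

Wage Tax: taxable = 23,447.00 − 1×760.00 = 22,687.00
  2,001.20 + 18.9% × (22,687.00 − 16,000.00) = 2,001.20 + 18.9% × 6,687.00 = 3,265.04
Transit Levy: 2.2% × 23,447.00 = 515.83
Solidarity Surcharge: 8.4% × 23,447.00 = 1,969.55
Total: 3,265.04 + 515.83 + 1,969.55 = 5,750.42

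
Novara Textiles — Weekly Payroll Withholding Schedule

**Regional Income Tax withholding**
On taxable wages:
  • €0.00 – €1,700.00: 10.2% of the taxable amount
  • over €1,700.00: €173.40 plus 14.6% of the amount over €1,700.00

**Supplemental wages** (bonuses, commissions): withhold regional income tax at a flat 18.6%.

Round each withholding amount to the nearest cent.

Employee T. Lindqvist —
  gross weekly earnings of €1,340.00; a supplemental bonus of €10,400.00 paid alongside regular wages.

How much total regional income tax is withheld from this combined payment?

Regional Income Tax: taxable = €1,340.00
  10.2% × €1,340.00 = €136.68
Supplemental (18.6% flat on bonus): 18.6% × €10,400.00 = €1,934.40
Total regional income tax: €136.68 + €1,934.40 = €2,071.08

€2,071.08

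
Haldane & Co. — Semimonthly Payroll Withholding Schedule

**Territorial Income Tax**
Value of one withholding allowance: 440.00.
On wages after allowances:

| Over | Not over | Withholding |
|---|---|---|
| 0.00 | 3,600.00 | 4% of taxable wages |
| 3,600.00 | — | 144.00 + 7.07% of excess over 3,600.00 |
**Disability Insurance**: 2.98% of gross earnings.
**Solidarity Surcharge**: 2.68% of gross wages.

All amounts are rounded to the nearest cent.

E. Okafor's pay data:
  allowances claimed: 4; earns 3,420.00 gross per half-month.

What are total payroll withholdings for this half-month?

Territorial Income Tax: taxable = 3,420.00 − 4×440.00 = 1,660.00
  4% × 1,660.00 = 66.40
Disability Insurance: 2.98% × 3,420.00 = 101.92
Solidarity Surcharge: 2.68% × 3,420.00 = 91.66
Total: 66.40 + 101.92 + 91.66 = 259.98

259.98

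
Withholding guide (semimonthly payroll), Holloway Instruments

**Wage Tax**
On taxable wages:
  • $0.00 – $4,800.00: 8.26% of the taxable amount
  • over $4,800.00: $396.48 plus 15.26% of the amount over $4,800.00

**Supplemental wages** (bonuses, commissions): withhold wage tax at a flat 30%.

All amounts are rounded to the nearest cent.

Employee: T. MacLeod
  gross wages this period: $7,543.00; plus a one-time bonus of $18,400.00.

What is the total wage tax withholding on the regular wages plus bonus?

$6,335.06

Wage Tax: taxable = $7,543.00
  $396.48 + 15.26% × ($7,543.00 − $4,800.00) = $396.48 + 15.26% × $2,743.00 = $815.06
Supplemental (30% flat on bonus): 30% × $18,400.00 = $5,520.00
Total wage tax: $815.06 + $5,520.00 = $6,335.06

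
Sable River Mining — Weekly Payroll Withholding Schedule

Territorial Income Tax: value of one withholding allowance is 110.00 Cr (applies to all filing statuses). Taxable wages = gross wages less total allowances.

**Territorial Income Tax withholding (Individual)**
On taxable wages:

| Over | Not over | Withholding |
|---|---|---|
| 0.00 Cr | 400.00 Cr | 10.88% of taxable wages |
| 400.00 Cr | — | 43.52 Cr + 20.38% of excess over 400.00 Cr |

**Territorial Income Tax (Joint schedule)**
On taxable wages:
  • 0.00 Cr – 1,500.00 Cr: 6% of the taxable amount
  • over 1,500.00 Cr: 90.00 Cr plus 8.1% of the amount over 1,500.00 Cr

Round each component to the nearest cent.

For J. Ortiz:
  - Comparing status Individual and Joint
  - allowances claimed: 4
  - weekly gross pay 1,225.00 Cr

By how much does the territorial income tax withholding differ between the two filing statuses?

Territorial Income Tax (Individual): taxable = 1,225.00 Cr − 4×110.00 Cr = 785.00 Cr
  43.52 Cr + 20.38% × (785.00 Cr − 400.00 Cr) = 43.52 Cr + 20.38% × 385.00 Cr = 121.98 Cr
Territorial Income Tax (Joint): taxable = 1,225.00 Cr − 4×110.00 Cr = 785.00 Cr
  6% × 785.00 Cr = 47.10 Cr
Difference: |121.98 Cr − 47.10 Cr| = 74.88 Cr (higher under Individual)

74.88 Cr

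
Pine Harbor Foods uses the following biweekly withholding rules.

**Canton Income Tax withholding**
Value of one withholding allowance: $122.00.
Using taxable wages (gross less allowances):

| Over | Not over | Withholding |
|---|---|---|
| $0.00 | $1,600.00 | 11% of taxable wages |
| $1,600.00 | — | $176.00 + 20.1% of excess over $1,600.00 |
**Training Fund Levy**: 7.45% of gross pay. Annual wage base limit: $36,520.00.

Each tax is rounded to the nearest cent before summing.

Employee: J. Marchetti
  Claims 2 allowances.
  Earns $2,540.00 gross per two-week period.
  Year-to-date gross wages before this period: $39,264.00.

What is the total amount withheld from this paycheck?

Canton Income Tax: taxable = $2,540.00 − 2×$122.00 = $2,296.00
  $176.00 + 20.1% × ($2,296.00 − $1,600.00) = $176.00 + 20.1% × $696.00 = $315.90
Training Fund Levy: YTD $39,264.00 ≥ cap $36,520.00 → $0.00
Total: $315.90 + $0.00 = $315.90

$315.90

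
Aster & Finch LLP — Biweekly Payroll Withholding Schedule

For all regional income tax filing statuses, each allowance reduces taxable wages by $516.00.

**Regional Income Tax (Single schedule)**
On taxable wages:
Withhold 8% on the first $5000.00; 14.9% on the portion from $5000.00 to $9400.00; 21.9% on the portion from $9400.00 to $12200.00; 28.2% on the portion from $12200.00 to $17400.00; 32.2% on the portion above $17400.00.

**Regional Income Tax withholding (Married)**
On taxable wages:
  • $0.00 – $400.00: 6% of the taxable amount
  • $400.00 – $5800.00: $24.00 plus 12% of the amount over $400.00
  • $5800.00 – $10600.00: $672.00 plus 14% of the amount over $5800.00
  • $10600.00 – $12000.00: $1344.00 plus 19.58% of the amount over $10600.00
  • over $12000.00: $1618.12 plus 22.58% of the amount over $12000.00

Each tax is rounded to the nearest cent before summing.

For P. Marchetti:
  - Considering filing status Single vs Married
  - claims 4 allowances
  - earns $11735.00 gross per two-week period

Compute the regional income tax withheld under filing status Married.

Regional Income Tax (Married): taxable = $11735.00 − 4×$516.00 = $9671.00
  $672.00 + 14% × ($9671.00 − $5800.00) = $672.00 + 14% × $3871.00 = $1213.94

$1213.94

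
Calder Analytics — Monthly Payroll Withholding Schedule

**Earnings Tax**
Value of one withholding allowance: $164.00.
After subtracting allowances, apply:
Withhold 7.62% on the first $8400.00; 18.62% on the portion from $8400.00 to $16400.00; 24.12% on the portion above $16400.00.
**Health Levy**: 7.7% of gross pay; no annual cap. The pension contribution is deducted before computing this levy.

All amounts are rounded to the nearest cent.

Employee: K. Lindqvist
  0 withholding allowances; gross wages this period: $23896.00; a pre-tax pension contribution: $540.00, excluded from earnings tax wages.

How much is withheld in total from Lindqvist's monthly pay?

$5605.88

Earnings Tax: taxable = $23896.00 − $540.00 = $23356.00
  $2129.68 + 24.12% × ($23356.00 − $16400.00) = $2129.68 + 24.12% × $6956.00 = $3807.47
Health Levy: 7.7% × $23356.00 = $1798.41
Total: $3807.47 + $1798.41 = $5605.88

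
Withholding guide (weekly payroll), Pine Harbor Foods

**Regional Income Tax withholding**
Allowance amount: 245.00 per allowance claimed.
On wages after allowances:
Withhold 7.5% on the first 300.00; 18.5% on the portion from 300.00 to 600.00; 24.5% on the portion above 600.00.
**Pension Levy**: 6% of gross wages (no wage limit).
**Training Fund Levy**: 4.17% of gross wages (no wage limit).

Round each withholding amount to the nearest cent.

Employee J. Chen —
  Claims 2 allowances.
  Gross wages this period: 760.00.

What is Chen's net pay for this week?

662.46

Regional Income Tax: taxable = 760.00 − 2×245.00 = 270.00
  7.5% × 270.00 = 20.25
Pension Levy: 6% × 760.00 = 45.60
Training Fund Levy: 4.17% × 760.00 = 31.69
Total withheld: 20.25 + 45.60 + 31.69 = 97.54
Net pay: 760.00 − 97.54 = 662.46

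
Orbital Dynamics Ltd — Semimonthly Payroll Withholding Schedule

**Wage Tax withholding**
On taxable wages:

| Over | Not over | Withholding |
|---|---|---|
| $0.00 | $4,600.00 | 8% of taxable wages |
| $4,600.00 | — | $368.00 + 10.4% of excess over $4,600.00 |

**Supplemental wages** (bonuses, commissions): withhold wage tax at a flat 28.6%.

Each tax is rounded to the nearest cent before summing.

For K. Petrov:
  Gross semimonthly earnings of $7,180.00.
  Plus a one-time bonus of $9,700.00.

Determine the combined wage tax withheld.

Wage Tax: taxable = $7,180.00
  $368.00 + 10.4% × ($7,180.00 − $4,600.00) = $368.00 + 10.4% × $2,580.00 = $636.32
Supplemental (28.6% flat on bonus): 28.6% × $9,700.00 = $2,774.20
Total wage tax: $636.32 + $2,774.20 = $3,410.52

$3,410.52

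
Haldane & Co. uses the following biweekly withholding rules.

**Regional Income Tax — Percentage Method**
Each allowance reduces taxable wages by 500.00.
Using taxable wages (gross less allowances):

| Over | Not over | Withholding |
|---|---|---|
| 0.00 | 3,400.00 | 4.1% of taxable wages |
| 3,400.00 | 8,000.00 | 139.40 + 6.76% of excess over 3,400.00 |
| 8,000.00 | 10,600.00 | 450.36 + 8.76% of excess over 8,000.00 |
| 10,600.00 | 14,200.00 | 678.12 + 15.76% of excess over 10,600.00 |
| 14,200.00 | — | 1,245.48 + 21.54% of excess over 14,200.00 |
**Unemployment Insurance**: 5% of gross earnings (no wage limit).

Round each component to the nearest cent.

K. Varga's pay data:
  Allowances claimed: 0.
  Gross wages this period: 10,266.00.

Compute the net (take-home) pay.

Regional Income Tax: taxable = 10,266.00
  450.36 + 8.76% × (10,266.00 − 8,000.00) = 450.36 + 8.76% × 2,266.00 = 648.86
Unemployment Insurance: 5% × 10,266.00 = 513.30
Total withheld: 648.86 + 513.30 = 1,162.16
Net pay: 10,266.00 − 1,162.16 = 9,103.84

9,103.84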